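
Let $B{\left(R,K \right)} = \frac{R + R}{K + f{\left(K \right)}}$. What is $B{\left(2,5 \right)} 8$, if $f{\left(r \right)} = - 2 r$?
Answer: $- \frac{32}{5} \approx -6.4$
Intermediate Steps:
$B{\left(R,K \right)} = - \frac{2 R}{K}$ ($B{\left(R,K \right)} = \frac{R + R}{K - 2 K} = \frac{2 R}{\left(-1\right) K} = 2 R \left(- \frac{1}{K}\right) = - \frac{2 R}{K}$)
$B{\left(2,5 \right)} 8 = \left(-2\right) 2 \cdot \frac{1}{5} \cdot 8 = \left(- \frac{4}{5}\right) 8 = - \frac{32}{5}$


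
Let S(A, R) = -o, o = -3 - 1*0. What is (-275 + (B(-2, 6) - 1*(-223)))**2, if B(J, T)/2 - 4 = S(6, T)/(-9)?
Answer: 17956/9 ≈ 1995.1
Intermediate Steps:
o = -3 (o = -3 + 0 = -3)
S(A, R) = 3 (S(A, R) = -1*(-3) = 3)
B(J, T) = 22/3 (B(J, T) = 8 + 2*(3/(-9)) = 8 + 2*(3*(-1/9)) = 8 + 2*(-1/3) = 8 - 2/3 = 22/3)
(-275 + (B(-2, 6) - 1*(-223)))**2 = (-275 + (22/3 - 1*(-223)))**2 = (-275 + (22/3 + 223))**2 = (-275 + 691/3)**2 = (-134/3)**2 = 17956/9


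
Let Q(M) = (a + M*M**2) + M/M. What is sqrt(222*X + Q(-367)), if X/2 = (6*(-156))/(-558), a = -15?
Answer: I*sqrt(47502357069)/31 ≈ 7030.7*I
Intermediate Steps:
X = 104/31 (X = 2*((6*(-156))/(-558)) = 2*(-936*(-1/558)) = 2*(52/31) = 104/31 ≈ 3.3548)
Q(M) = -14 + M**3 (Q(M) = (-15 + M*M**2) + M/M = (-15 + M**3) + 1 = -14 + M**3)
sqrt(222*X + Q(-367)) = sqrt(222*(104/31) + (-14 + (-367)**3)) = sqrt(23088/31 + (-14 - 49430863)) = sqrt(23088/31 - 49430877) = sqrt(-1532334099/31) = I*sqrt(47502357069)/31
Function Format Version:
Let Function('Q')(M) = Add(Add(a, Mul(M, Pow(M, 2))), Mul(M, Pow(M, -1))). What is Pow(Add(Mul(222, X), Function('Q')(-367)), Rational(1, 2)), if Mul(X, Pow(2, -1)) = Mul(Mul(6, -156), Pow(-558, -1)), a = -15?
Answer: Mul(Rational(1, 31), I, Pow(47502357069, Rational(1, 2))) ≈ Mul(7030.7, I)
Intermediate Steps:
X = Rational(104, 31) (X = Mul(2, Mul(Mul(6, -156), Pow(-558, -1))) = Mul(2, Mul(-936, Rational(-1, 558))) = Mul(2, Rational(52, 31)) = Rational(104, 31) ≈ 3.3548)
Function('Q')(M) = Add(-14, Pow(M, 3)) (Function('Q')(M) = Add(Add(-15, Mul(M, Pow(M, 2))), Mul(M, Pow(M, -1))) = Add(Add(-15, Pow(M, 3)), 1) = Add(-14, Pow(M, 3)))
Pow(Add(Mul(222, X), Function('Q')(-367)), Rational(1, 2)) = Pow(Add(Mul(222, Rational(104, 31)), Add(-14, Pow(-367, 3))), Rational(1, 2)) = Pow(Add(Rational(23088, 31), Add(-14, -49430863)), Rational(1, 2)) = Pow(Add(Rational(23088, 31), -49430877), Rational(1, 2)) = Pow(Rational(-1532334099, 31), Rational(1, 2)) = Mul(Rational(1, 31), I, Pow(47502357069, Rational(1, 2)))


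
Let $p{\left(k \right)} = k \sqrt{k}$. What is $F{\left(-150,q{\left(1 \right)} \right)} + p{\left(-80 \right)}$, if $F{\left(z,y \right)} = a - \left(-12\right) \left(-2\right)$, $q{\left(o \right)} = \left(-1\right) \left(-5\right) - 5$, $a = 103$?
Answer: $79 - 320 i \sqrt{5} \approx 79.0 - 715.54 i$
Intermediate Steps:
$p{\left(k \right)} = k^{\frac{3}{2}}$
$q{\left(o \right)} = 0$ ($q{\left(o \right)} = 5 - 5 = 0$)
$F{\left(z,y \right)} = 79$ ($F{\left(z,y \right)} = 103 - \left(-12\right) \left(-2\right) = 103 - 24 = 79$)
$F{\left(-150,q{\left(1 \right)} \right)} + p{\left(-80 \right)} = 79 + \left(-80\right)^{\frac{3}{2}} = 79 - 320 i \sqrt{5}$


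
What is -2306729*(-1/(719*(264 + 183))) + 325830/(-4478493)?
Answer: 22876846081/3220036467 ≈ 7.1045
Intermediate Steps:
-2306729*(-1/(719*(264 + 183))) + 325830/(-4478493) = -2306729/((-719*447)) + 325830*(-1/4478493) = -2306729/(-321393) - 108610/1492831 = -2306729*(-1/321393) - 108610/1492831 = 2306729/321393 - 108610/1492831 = 22876846081/3220036467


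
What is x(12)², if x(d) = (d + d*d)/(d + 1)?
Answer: 144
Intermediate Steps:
x(d) = (d + d²)/(1 + d)
x(12)² = 12² = 144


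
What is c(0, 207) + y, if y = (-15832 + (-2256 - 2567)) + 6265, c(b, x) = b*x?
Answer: -14390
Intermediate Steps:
y = -14390 (y = (-15832 - 4823) + 6265 = -20655 + 6265 = -14390)
c(0, 207) + y = 0*207 - 14390 = 0 - 14390 = -14390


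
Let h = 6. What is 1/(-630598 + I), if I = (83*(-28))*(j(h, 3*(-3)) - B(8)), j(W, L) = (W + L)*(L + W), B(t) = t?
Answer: -1/632922 ≈ -1.5800e-6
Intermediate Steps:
j(W, L) = (L + W)² (j(W, L) = (L + W)*(L + W) = (L + W)²)
I = -2324 (I = (83*(-28))*((3*(-3) + 6)² - 1*8) = -2324*((-9 + 6)² - 8) = -2324*((-3)² - 8) = -2324*(9 - 8) = -2324*1 = -2324)
1/(-630598 + I) = 1/(-630598 - 2324) = 1/(-632922) = -1/632922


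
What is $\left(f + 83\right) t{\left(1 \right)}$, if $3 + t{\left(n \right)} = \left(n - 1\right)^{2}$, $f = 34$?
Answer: $-351$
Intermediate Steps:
$t{\left(n \right)} = -3 + \left(-1 + n\right)^{2}$ ($t{\left(n \right)} = -3 + \left(n - 1\right)^{2} = -3 + \left(-1 + n\right)^{2}$)
$\left(f + 83\right) t{\left(1 \right)} = \left(34 + 83\right) \left(-3 + \left(-1 + 1\right)^{2}\right) = 117 \left(-3 + 0^{2}\right) = 117 \left(-3 + 0\right) = 117 \left(-3\right) = -351$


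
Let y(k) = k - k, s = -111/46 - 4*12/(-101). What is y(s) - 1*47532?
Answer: -47532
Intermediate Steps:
s = -9003/4646 (s = -111*1/46 - 48*(-1/101) = -111/46 + 48/101 = -9003/4646 ≈ -1.9378)
y(k) = 0
y(s) - 1*47532 = 0 - 1*47532 = 0 - 47532 = -47532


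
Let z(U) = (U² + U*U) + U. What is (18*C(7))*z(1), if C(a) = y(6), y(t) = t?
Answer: 324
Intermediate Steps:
z(U) = U + 2*U² (z(U) = (U² + U²) + U = 2*U² + U = U + 2*U²)
C(a) = 6
(18*C(7))*z(1) = (18*6)*(1*(1 + 2*1)) = 108*(1*(1 + 2)) = 108*(1*3) = 108*3 = 324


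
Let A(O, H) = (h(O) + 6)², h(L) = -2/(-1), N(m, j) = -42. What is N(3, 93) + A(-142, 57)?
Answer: 22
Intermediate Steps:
h(L) = 2 (h(L) = -2*(-1) = 2)
A(O, H) = 64 (A(O, H) = (2 + 6)² = 8² = 64)
N(3, 93) + A(-142, 57) = -42 + 64 = 22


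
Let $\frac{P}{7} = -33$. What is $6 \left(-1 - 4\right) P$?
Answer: $6930$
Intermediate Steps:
$P = -231$ ($P = 7 \left(-33\right) = -231$)
$6 \left(-1 - 4\right) P = 6 \left(-1 - 4\right) \left(-231\right) = 6 \left(-5\right) \left(-231\right) = \left(-30\right) \left(-231\right) = 6930$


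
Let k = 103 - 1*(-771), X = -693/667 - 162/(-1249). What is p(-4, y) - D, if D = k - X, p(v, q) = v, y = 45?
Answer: -732204377/833083 ≈ -878.91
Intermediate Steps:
X = -757503/833083 (X = -693*1/667 - 162*(-1/1249) = -693/667 + 162/1249 = -757503/833083 ≈ -0.90928)
k = 874 (k = 103 + 771 = 874)
D = 728872045/833083 (D = 874 - 1*(-757503/833083) = 874 + 757503/833083 = 728872045/833083 ≈ 874.91)
p(-4, y) - D = -4 - 1*728872045/833083 = -4 - 728872045/833083 = -732204377/833083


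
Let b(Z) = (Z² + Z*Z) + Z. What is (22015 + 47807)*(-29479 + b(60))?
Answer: -1551375018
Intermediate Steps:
b(Z) = Z + 2*Z² (b(Z) = (Z² + Z²) + Z = 2*Z² + Z = Z + 2*Z²)
(22015 + 47807)*(-29479 + b(60)) = (22015 + 47807)*(-29479 + 60*(1 + 2*60)) = 69822*(-29479 + 60*(1 + 120)) = 69822*(-29479 + 60*121) = 69822*(-29479 + 7260) = 69822*(-22219) = -1551375018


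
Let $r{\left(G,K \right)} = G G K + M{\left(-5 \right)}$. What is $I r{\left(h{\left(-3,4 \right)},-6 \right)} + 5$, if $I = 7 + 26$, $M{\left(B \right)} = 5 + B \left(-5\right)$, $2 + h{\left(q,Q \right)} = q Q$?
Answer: $-37813$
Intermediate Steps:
$h{\left(q,Q \right)} = -2 + Q q$ ($h{\left(q,Q \right)} = -2 + q Q = -2 + Q q$)
$M{\left(B \right)} = 5 - 5 B$
$r{\left(G,K \right)} = 30 + K G^{2}$ ($r{\left(G,K \right)} = G G K + \left(5 - -25\right) = G^{2} K + \left(5 + 25\right) = K G^{2} + 30 = 30 + K G^{2}$)
$I = 33$
$I r{\left(h{\left(-3,4 \right)},-6 \right)} + 5 = 33 \left(30 - 6 \left(-2 + 4 \left(-3\right)\right)^{2}\right) + 5 = 33 \left(30 - 6 \left(-2 - 12\right)^{2}\right) + 5 = 33 \left(30 - 6 \left(-14\right)^{2}\right) + 5 = 33 \left(30 - 1176\right) + 5 = 33 \left(-1146\right) + 5 = -37818 + 5 = -37813$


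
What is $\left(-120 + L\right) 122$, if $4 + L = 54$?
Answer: $-8540$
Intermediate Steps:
$L = 50$ ($L = -4 + 54 = 50$)
$\left(-120 + L\right) 122 = \left(-120 + 50\right) 122 = \left(-70\right) 122 = -8540$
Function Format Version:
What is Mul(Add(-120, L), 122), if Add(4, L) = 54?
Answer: -8540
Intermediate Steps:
L = 50 (L = Add(-4, 54) = 50)
Mul(Add(-120, L), 122) = Mul(Add(-120, 50), 122) = Mul(-70, 122) = -8540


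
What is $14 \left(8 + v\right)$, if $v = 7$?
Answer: $210$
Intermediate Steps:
$14 \left(8 + v\right) = 14 \left(8 + 7\right) = 14 \cdot 15 = 210$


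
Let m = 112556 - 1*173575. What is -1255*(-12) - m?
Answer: 76079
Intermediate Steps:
m = -61019 (m = 112556 - 173575 = -61019)
-1255*(-12) - m = -1255*(-12) - 1*(-61019) = 15060 + 61019 = 76079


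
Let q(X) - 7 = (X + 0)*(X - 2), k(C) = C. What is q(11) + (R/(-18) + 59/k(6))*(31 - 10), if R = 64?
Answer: 1427/6 ≈ 237.83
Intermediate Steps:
q(X) = 7 + X*(-2 + X) (q(X) = 7 + (X + 0)*(X - 2) = 7 + X*(-2 + X))
q(11) + (R/(-18) + 59/k(6))*(31 - 10) = (7 + 11² - 2*11) + (64/(-18) + 59/6)*(31 - 10) = (7 + 121 - 22) + (64*(-1/18) + 59*(⅙))*21 = 106 + (-32/9 + 59/6)*21 = 106 + (113/18)*21 = 106 + 791/6 = 1427/6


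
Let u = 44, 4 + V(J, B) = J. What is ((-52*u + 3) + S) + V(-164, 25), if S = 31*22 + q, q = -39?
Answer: -1810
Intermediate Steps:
V(J, B) = -4 + J
S = 643 (S = 31*22 - 39 = 682 - 39 = 643)
((-52*u + 3) + S) + V(-164, 25) = ((-52*44 + 3) + 643) + (-4 - 164) = ((-2288 + 3) + 643) - 168 = (-2285 + 643) - 168 = -1642 - 168 = -1810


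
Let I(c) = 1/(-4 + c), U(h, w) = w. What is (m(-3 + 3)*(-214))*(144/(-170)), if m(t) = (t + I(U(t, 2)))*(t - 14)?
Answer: 107856/85 ≈ 1268.9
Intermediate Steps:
m(t) = (-14 + t)*(-½ + t) (m(t) = (t + 1/(-4 + 2))*(t - 14) = (t + 1/(-2))*(-14 + t) = (t - ½)*(-14 + t) = (-½ + t)*(-14 + t) = (-14 + t)*(-½ + t))
(m(-3 + 3)*(-214))*(144/(-170)) = ((7 + (-3 + 3)² - 29*(-3 + 3)/2)*(-214))*(144/(-170)) = ((7 + 0² - 29/2*0)*(-214))*(144*(-1/170)) = ((7 + 0 + 0)*(-214))*(-72/85) = (7*(-214))*(-72/85) = -1498*(-72/85) = 107856/85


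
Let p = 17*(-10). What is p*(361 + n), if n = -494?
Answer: 22610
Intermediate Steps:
p = -170
p*(361 + n) = -170*(361 - 494) = -170*(-133) = 22610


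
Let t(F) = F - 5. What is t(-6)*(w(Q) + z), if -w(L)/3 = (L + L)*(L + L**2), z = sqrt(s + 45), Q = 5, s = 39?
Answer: 9900 - 22*sqrt(21) ≈ 9799.2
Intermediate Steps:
t(F) = -5 + F
z = 2*sqrt(21) (z = sqrt(39 + 45) = sqrt(84) = 2*sqrt(21) ≈ 9.1651)
w(L) = -6*L*(L + L**2) (w(L) = -3*(L + L)*(L + L**2) = -3*2*L*(L + L**2) = -6*L*(L + L**2))
t(-6)*(w(Q) + z) = (-5 - 6)*(6*5**2*(-1 - 1*5) + 2*sqrt(21)) = -11*(6*25*(-1 - 5) + 2*sqrt(21)) = -11*(6*25*(-6) + 2*sqrt(21)) = -11*(-900 + 2*sqrt(21)) = 9900 - 22*sqrt(21)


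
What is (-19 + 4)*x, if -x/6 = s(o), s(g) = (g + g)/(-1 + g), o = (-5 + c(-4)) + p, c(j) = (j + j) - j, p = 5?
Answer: 144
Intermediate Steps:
c(j) = j (c(j) = 2*j - j = j)
o = -4 (o = (-5 - 4) + 5 = -9 + 5 = -4)
s(g) = 2*g/(-1 + g) (s(g) = (2*g)/(-1 + g) = 2*g/(-1 + g))
x = -48/5 (x = -12*(-4)/(-1 - 4) = -12*(-4)/(-5) = -12*(-4)*(-1)/5 = -6*8/5 = -48/5 ≈ -9.6000)
(-19 + 4)*x = (-19 + 4)*(-48/5) = -15*(-48/5) = 144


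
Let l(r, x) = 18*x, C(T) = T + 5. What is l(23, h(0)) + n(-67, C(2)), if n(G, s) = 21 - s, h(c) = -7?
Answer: -112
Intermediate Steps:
C(T) = 5 + T
l(23, h(0)) + n(-67, C(2)) = 18*(-7) + (21 - (5 + 2)) = -126 + (21 - 1*7) = -126 + (21 - 7) = -126 + 14 = -112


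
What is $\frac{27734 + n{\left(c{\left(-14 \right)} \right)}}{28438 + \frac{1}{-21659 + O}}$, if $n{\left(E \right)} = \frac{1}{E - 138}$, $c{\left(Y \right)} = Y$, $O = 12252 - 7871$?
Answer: $\frac{12139427771}{12447577996} \approx 0.97524$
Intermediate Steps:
$O = 4381$ ($O = 12252 - 7871 = 4381$)
$n{\left(E \right)} = \frac{1}{-138 + E}$
$\frac{27734 + n{\left(c{\left(-14 \right)} \right)}}{28438 + \frac{1}{-21659 + O}} = \frac{27734 + \frac{1}{-138 - 14}}{28438 + \frac{1}{-21659 + 4381}} = \frac{27734 + \frac{1}{-152}}{28438 + \frac{1}{-17278}} = \frac{27734 - \frac{1}{152}}{28438 - \frac{1}{17278}} = \frac{4215567}{152 \cdot \frac{491351763}{17278}} = \frac{4215567}{152} \cdot \frac{17278}{491351763} = \frac{12139427771}{12447577996}$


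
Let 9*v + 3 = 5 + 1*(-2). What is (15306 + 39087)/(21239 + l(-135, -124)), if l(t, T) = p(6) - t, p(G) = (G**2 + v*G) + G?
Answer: 54393/21416 ≈ 2.5398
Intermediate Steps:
v = 0 (v = -1/3 + (5 + 1*(-2))/9 = -1/3 + (5 - 2)/9 = -1/3 + (1/9)*3 = -1/3 + 1/3 = 0)
p(G) = G + G**2 (p(G) = (G**2 + 0*G) + G = (G**2 + 0) + G = G**2 + G = G + G**2)
l(t, T) = 42 - t (l(t, T) = 6*(1 + 6) - t = 6*7 - t = 42 - t)
(15306 + 39087)/(21239 + l(-135, -124)) = (15306 + 39087)/(21239 + (42 - 1*(-135))) = 54393/(21239 + (42 + 135)) = 54393/(21239 + 177) = 54393/21416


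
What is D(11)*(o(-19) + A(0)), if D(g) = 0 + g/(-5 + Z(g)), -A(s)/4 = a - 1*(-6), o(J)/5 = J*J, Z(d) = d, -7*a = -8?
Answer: 45595/14 ≈ 3256.8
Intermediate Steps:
a = 8/7 (a = -1/7*(-8) = 8/7 ≈ 1.1429)
o(J) = 5*J**2 (o(J) = 5*(J*J) = 5*J**2)
A(s) = -200/7 (A(s) = -4*(8/7 - 1*(-6)) = -4*(8/7 + 6) = -4*50/7 = -200/7)
D(g) = g/(-5 + g) (D(g) = 0 + g/(-5 + g) = g/(-5 + g))
D(11)*(o(-19) + A(0)) = (11/(-5 + 11))*(5*(-19)**2 - 200/7) = (11/6)*(5*361 - 200/7) = (11*(1/6))*(1805 - 200/7) = (11/6)*(12435/7) = 45595/14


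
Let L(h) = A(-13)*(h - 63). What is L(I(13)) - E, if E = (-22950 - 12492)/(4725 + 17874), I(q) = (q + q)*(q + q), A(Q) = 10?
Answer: 15396368/2511 ≈ 6131.6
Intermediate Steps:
I(q) = 4*q**2 (I(q) = (2*q)*(2*q) = 4*q**2)
E = -3938/2511 (E = -35442/22599 = -35442*1/22599 = -3938/2511 ≈ -1.5683)
L(h) = -630 + 10*h (L(h) = 10*(h - 63) = 10*(-63 + h) = -630 + 10*h)
L(I(13)) - E = (-630 + 10*(4*13**2)) - 1*(-3938/2511) = (-630 + 10*(4*169)) + 3938/2511 = (-630 + 10*676) + 3938/2511 = (-630 + 6760) + 3938/2511 = 6130 + 3938/2511 = 15396368/2511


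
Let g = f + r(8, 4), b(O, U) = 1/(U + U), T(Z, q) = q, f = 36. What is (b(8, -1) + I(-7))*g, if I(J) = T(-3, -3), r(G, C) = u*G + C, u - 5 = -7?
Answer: -84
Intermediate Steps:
u = -2 (u = 5 - 7 = -2)
r(G, C) = C - 2*G (r(G, C) = -2*G + C = C - 2*G)
I(J) = -3
b(O, U) = 1/(2*U)
g = 24 (g = 36 + (4 - 2*8) = 36 + (4 - 16) = 36 - 12 = 24)
(b(8, -1) + I(-7))*g = ((1/2)/(-1) - 3)*24 = ((1/2)*(-1) - 3)*24 = (-1/2 - 3)*24 = -7/2*24 = -84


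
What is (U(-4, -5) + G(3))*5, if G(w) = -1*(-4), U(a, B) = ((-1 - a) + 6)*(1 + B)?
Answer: -160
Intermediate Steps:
U(a, B) = (1 + B)*(5 - a) (U(a, B) = (5 - a)*(1 + B) = (1 + B)*(5 - a))
G(w) = 4
(U(-4, -5) + G(3))*5 = ((5 - 1*(-4) + 5*(-5) - 1*(-5)*(-4)) + 4)*5 = ((5 + 4 - 25 - 20) + 4)*5 = (-36 + 4)*5 = -32*5 = -160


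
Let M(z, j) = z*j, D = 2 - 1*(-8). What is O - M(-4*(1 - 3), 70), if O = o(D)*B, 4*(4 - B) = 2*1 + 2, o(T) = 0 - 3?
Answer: -569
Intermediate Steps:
D = 10 (D = 2 + 8 = 10)
o(T) = -3
B = 3 (B = 4 - (2*1 + 2)/4 = 4 - (2 + 2)/4 = 4 - ¼*4 = 4 - 1 = 3)
M(z, j) = j*z
O = -9 (O = -3*3 = -9)
O - M(-4*(1 - 3), 70) = -9 - 70*(-4*(1 - 3)) = -9 - 70*(-4*(-2)) = -9 - 70*8 = -9 - 1*560 = -9 - 560 = -569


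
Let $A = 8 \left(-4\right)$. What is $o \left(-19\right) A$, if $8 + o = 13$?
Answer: $3040$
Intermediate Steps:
$o = 5$ ($o = -8 + 13 = 5$)
$A = -32$
$o \left(-19\right) A = 5 \left(-19\right) \left(-32\right) = \left(-95\right) \left(-32\right) = 3040$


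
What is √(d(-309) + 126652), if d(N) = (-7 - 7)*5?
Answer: 17*√438 ≈ 355.78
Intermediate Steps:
d(N) = -70 (d(N) = -14*5 = -70)
√(d(-309) + 126652) = √(-70 + 126652) = √126582 = 17*√438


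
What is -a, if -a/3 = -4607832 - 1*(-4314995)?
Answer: -878511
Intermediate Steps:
a = 878511 (a = -3*(-4607832 - 1*(-4314995)) = -3*(-4607832 + 4314995) = -3*(-292837) = 878511)
-a = -1*878511 = -878511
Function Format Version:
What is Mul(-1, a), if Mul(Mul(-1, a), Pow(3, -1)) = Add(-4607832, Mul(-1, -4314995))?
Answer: -878511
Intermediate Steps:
a = 878511 (a = Mul(-3, Add(-4607832, Mul(-1, -4314995))) = Mul(-3, Add(-4607832, 4314995)) = Mul(-3, -292837) = 878511)
Mul(-1, a) = Mul(-1, 878511) = -878511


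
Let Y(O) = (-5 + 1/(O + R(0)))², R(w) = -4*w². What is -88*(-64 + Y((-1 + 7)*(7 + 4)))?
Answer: 341086/99 ≈ 3445.3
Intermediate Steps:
Y(O) = (-5 + 1/O)² (Y(O) = (-5 + 1/(O - 4*0²))² = (-5 + 1/(O - 4*0))² = (-5 + 1/(O + 0))² = (-5 + 1/O)²)
-88*(-64 + Y((-1 + 7)*(7 + 4))) = -88*(-64 + (-1 + 5*((-1 + 7)*(7 + 4)))²/((-1 + 7)*(7 + 4))²) = -88*(-64 + (-1 + 5*(6*11))²/(6*11)²) = -88*(-64 + (-1 + 5*66)²/66²) = -88*(-64 + (-1 + 330)²/4356) = -88*(-64 + (1/4356)*329²) = -88*(-64 + (1/4356)*108241) = -88*(-64 + 108241/4356) = -88*(-170543/4356) = 341086/99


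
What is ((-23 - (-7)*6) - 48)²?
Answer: 841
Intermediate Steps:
((-23 - (-7)*6) - 48)² = ((-23 - 1*(-42)) - 48)² = ((-23 + 42) - 48)² = (19 - 48)² = (-29)² = 841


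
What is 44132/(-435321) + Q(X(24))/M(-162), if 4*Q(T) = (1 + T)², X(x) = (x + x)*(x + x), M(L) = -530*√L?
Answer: -44132/435321 + 1062605*I*√2/7632 ≈ -0.10138 + 196.9*I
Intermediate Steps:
X(x) = 4*x² (X(x) = (2*x)*(2*x) = 4*x²)
Q(T) = (1 + T)²/4
44132/(-435321) + Q(X(24))/M(-162) = 44132/(-435321) + ((1 + 4*24²)²/4)/((-4770*I*√2)) = 44132*(-1/435321) + ((1 + 4*576)²/4)/((-4770*I*√2)) = -44132/435321 + ((1 + 2304)²/4)/((-4770*I*√2)) = -44132/435321 + ((¼)*2305²)*(I*√2/9540) = -44132/435321 + ((¼)*5313025)*(I*√2/9540) = -44132/435321 + 5313025*(I*√2/9540)/4 = -44132/435321 + 1062605*I*√2/7632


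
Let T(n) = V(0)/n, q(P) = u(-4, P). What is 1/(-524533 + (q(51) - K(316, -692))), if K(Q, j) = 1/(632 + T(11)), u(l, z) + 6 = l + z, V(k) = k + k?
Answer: -632/331478945 ≈ -1.9066e-6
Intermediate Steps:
V(k) = 2*k
u(l, z) = -6 + l + z (u(l, z) = -6 + (l + z) = -6 + l + z)
q(P) = -10 + P (q(P) = -6 - 4 + P = -10 + P)
T(n) = 0 (T(n) = (2*0)/n = 0/n = 0)
K(Q, j) = 1/632 (K(Q, j) = 1/(632 + 0) = 1/632)
1/(-524533 + (q(51) - K(316, -692))) = 1/(-524533 + ((-10 + 51) - 1*1/632)) = 1/(-524533 + (41 - 1/632)) = 1/(-524533 + 25911/632) = 1/(-331478945/632) = -632/331478945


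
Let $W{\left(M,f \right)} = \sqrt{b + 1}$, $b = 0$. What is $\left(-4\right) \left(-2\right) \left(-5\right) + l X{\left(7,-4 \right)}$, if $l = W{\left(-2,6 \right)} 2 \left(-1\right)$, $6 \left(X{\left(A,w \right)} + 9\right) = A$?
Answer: $- \frac{73}{3} \approx -24.333$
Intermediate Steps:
$X{\left(A,w \right)} = -9 + \frac{A}{6}$
$W{\left(M,f \right)} = 1$ ($W{\left(M,f \right)} = \sqrt{0 + 1} = \sqrt{1} = 1$)
$l = -2$ ($l = 1 \cdot 2 \left(-1\right) = 2 \left(-1\right) = -2$)
$\left(-4\right) \left(-2\right) \left(-5\right) + l X{\left(7,-4 \right)} = \left(-4\right) \left(-2\right) \left(-5\right) - 2 \left(-9 + \frac{1}{6} \cdot 7\right) = 8 \left(-5\right) - 2 \left(-9 + \frac{7}{6}\right) = -40 - - \frac{47}{3} = -40 + \frac{47}{3} = - \frac{73}{3}$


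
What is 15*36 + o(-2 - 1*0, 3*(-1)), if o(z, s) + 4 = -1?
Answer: 535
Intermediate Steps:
o(z, s) = -5 (o(z, s) = -4 - 1 = -5)
15*36 + o(-2 - 1*0, 3*(-1)) = 15*36 - 5 = 540 - 5 = 535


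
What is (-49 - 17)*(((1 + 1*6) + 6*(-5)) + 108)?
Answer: -5610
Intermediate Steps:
(-49 - 17)*(((1 + 1*6) + 6*(-5)) + 108) = -66*(((1 + 6) - 30) + 108) = -66*((7 - 30) + 108) = -66*(-23 + 108) = -66*85 = -5610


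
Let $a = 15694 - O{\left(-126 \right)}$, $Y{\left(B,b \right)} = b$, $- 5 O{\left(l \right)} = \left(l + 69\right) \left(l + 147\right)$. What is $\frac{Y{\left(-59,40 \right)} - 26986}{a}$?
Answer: $- \frac{134730}{77273} \approx -1.7436$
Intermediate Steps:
$O{\left(l \right)} = - \frac{\left(69 + l\right) \left(147 + l\right)}{5}$ ($O{\left(l \right)} = - \frac{\left(l + 69\right) \left(l + 147\right)}{5} = - \frac{\left(69 + l\right) \left(147 + l\right)}{5}$)
$a = \frac{77273}{5}$ ($a = 15694 - \left(- \frac{10143}{5} - - \frac{27216}{5} - \frac{\left(-126\right)^{2}}{5}\right) = 15694 - \left(- \frac{10143}{5} + \frac{27216}{5} - \frac{15876}{5}\right) = 15694 - \frac{1197}{5} = \frac{77273}{5} \approx 15455.0$)
$\frac{Y{\left(-59,40 \right)} - 26986}{a} = \frac{40 - 26986}{\frac{77273}{5}} = \left(-26946\right) \frac{5}{77273} = - \frac{134730}{77273}$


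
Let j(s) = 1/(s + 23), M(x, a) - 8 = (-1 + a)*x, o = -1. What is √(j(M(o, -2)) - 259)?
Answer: I*√299370/34 ≈ 16.093*I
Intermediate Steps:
M(x, a) = 8 + x*(-1 + a) (M(x, a) = 8 + (-1 + a)*x = 8 + x*(-1 + a))
j(s) = 1/(23 + s)
√(j(M(o, -2)) - 259) = √(1/(23 + (8 - 1*(-1) - 2*(-1))) - 259) = √(1/(23 + (8 + 1 + 2)) - 259) = √(1/(23 + 11) - 259) = √(1/34 - 259) = √(-8805/34) = I*√299370/34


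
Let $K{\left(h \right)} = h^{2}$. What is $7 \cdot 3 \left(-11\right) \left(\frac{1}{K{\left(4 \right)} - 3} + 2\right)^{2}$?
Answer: $- \frac{168399}{169} \approx -996.44$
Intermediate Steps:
$7 \cdot 3 \left(-11\right) \left(\frac{1}{K{\left(4 \right)} - 3} + 2\right)^{2} = 7 \cdot 3 \left(-11\right) \left(\frac{1}{4^{2} - 3} + 2\right)^{2} = 21 \left(-11\right) \left(\frac{1}{16 - 3} + 2\right)^{2} = - 231 \left(\frac{1}{13} + 2\right)^{2} = - 231 \left(\frac{27}{13}\right)^{2} = \left(-231\right) \frac{729}{169} = - \frac{168399}{169}$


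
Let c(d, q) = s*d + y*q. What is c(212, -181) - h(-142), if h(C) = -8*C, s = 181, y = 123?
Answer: 14973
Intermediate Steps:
c(d, q) = 123*q + 181*d (c(d, q) = 181*d + 123*q = 123*q + 181*d)
c(212, -181) - h(-142) = (123*(-181) + 181*212) - (-8)*(-142) = (-22263 + 38372) - 1*1136 = 16109 - 1136 = 14973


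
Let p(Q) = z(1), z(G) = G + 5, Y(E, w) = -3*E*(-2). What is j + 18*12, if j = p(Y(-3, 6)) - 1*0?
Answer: 222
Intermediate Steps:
Y(E, w) = 6*E
z(G) = 5 + G
p(Q) = 6 (p(Q) = 5 + 1 = 6)
j = 6 (j = 6 - 1*0 = 6 + 0 = 6)
j + 18*12 = 6 + 18*12 = 6 + 216 = 222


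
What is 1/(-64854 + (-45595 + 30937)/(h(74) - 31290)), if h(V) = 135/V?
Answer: -771775/50052334286 ≈ -1.5419e-5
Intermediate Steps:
1/(-64854 + (-45595 + 30937)/(h(74) - 31290)) = 1/(-64854 + (-45595 + 30937)/(135/74 - 31290)) = 1/(-64854 - 14658/(135*(1/74) - 31290)) = 1/(-64854 - 14658/(135/74 - 31290)) = 1/(-64854 - 14658/(-2315325/74)) = 1/(-64854 - 14658*(-74/2315325)) = 1/(-64854 + 361564/771775) = 1/(-50052334286/771775) = -771775/50052334286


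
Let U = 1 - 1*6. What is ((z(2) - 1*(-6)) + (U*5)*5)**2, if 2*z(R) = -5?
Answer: 59049/4 ≈ 14762.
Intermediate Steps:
z(R) = -5/2 (z(R) = (1/2)*(-5) = -5/2)
U = -5 (U = 1 - 6 = -5)
((z(2) - 1*(-6)) + (U*5)*5)**2 = ((-5/2 - 1*(-6)) - 5*5*5)**2 = ((-5/2 + 6) - 25*5)**2 = (7/2 - 125)**2 = (-243/2)**2 = 59049/4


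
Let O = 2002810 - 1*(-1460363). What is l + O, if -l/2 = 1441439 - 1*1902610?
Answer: 4385515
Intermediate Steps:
l = 922342 (l = -2*(1441439 - 1*1902610) = -2*(1441439 - 1902610) = -2*(-461171) = 922342)
O = 3463173 (O = 2002810 + 1460363 = 3463173)
l + O = 922342 + 3463173 = 4385515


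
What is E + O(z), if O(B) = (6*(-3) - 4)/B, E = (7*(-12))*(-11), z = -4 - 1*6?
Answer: 4631/5 ≈ 926.20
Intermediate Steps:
z = -10 (z = -4 - 6 = -10)
E = 924 (E = -84*(-11) = 924)
O(B) = -22/B (O(B) = (-18 - 4)/B = -22/B)
E + O(z) = 924 - 22/(-10) = 924 - 22*(-⅒) = 924 + 11/5 = 4631/5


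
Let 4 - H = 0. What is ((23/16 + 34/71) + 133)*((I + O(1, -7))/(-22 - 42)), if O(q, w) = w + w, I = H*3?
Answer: 153265/36352 ≈ 4.2161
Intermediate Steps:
H = 4 (H = 4 - 1*0 = 4 + 0 = 4)
I = 12 (I = 4*3 = 12)
O(q, w) = 2*w
((23/16 + 34/71) + 133)*((I + O(1, -7))/(-22 - 42)) = ((23/16 + 34/71) + 133)*((12 + 2*(-7))/(-22 - 42)) = ((23*(1/16) + 34*(1/71)) + 133)*((12 - 14)/(-64)) = ((23/16 + 34/71) + 133)*(-2*(-1/64)) = (2177/1136 + 133)*(1/32) = (153265/1136)*(1/32) = 153265/36352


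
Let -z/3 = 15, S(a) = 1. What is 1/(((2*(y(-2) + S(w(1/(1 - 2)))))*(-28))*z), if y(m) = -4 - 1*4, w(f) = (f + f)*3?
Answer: -1/17640 ≈ -5.6689e-5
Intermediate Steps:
w(f) = 6*f (w(f) = (2*f)*3 = 6*f)
y(m) = -8 (y(m) = -4 - 4 = -8)
z = -45 (z = -3*15 = -45)
1/(((2*(y(-2) + S(w(1/(1 - 2)))))*(-28))*z) = 1/(((2*(-8 + 1))*(-28))*(-45)) = 1/(((2*(-7))*(-28))*(-45)) = 1/(-14*(-28)*(-45)) = 1/(392*(-45)) = 1/(-17640) = -1/17640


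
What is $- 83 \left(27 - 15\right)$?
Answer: $-996$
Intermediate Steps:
$- 83 \left(27 - 15\right) = \left(-83\right) 12 = -996$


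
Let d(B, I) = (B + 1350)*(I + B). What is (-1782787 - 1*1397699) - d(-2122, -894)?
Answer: -5508838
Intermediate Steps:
d(B, I) = (1350 + B)*(B + I)
(-1782787 - 1*1397699) - d(-2122, -894) = (-1782787 - 1*1397699) - ((-2122)² + 1350*(-2122) + 1350*(-894) - 2122*(-894)) = (-1782787 - 1397699) - (4502884 - 2864700 - 1206900 + 1897068) = -3180486 - 1*2328352 = -3180486 - 2328352 = -5508838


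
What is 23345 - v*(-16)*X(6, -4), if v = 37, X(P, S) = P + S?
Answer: 24529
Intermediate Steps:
23345 - v*(-16)*X(6, -4) = 23345 - 37*(-16)*(6 - 4) = 23345 - (-592)*2 = 23345 - 1*(-1184) = 23345 + 1184 = 24529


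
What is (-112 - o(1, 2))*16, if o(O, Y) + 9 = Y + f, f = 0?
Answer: -1680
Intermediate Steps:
o(O, Y) = -9 + Y (o(O, Y) = -9 + (Y + 0) = -9 + Y)
(-112 - o(1, 2))*16 = (-112 - (-9 + 2))*16 = (-112 - 1*(-7))*16 = (-112 + 7)*16 = -105*16 = -1680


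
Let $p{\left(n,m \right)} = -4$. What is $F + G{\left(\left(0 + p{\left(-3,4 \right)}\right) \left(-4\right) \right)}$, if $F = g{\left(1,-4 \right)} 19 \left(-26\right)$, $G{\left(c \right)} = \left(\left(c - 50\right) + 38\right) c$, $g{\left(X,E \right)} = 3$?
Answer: $-1418$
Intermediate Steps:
$G{\left(c \right)} = c \left(-12 + c\right)$ ($G{\left(c \right)} = \left(\left(-50 + c\right) + 38\right) c = \left(-12 + c\right) c = c \left(-12 + c\right)$)
$F = -1482$ ($F = 3 \cdot 19 \left(-26\right) = 57 \left(-26\right) = -1482$)
$F + G{\left(\left(0 + p{\left(-3,4 \right)}\right) \left(-4\right) \right)} = -1482 + \left(0 - 4\right) \left(-4\right) \left(-12 + \left(0 - 4\right) \left(-4\right)\right) = -1482 + \left(-4\right) \left(-4\right) \left(-12 - -16\right) = -1482 + 16 \left(-12 + 16\right) = -1482 + 16 \cdot 4 = -1482 + 64 = -1418$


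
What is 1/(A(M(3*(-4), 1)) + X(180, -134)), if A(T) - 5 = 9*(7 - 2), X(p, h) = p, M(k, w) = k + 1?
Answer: 1/230 ≈ 0.0043478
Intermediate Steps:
M(k, w) = 1 + k
A(T) = 50 (A(T) = 5 + 9*(7 - 2) = 5 + 9*5 = 5 + 45 = 50)
1/(A(M(3*(-4), 1)) + X(180, -134)) = 1/(50 + 180) = 1/230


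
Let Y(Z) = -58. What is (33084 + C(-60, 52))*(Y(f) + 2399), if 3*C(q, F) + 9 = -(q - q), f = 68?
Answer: 77442621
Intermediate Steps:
C(q, F) = -3 (C(q, F) = -3 + (-(q - q))/3 = -3 + (-1*0)/3 = -3 + (⅓)*0 = -3 + 0 = -3)
(33084 + C(-60, 52))*(Y(f) + 2399) = (33084 - 3)*(-58 + 2399) = 33081*2341 = 77442621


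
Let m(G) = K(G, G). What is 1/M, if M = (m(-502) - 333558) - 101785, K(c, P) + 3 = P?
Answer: -1/435848 ≈ -2.2944e-6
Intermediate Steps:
K(c, P) = -3 + P
m(G) = -3 + G
M = -435848 (M = ((-3 - 502) - 333558) - 101785 = (-505 - 333558) - 101785 = -334063 - 101785 = -435848)
1/M = 1/(-435848) = -1/435848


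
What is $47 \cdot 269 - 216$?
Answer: $12427$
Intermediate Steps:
$47 \cdot 269 - 216 = 12643 - 216 = 12427$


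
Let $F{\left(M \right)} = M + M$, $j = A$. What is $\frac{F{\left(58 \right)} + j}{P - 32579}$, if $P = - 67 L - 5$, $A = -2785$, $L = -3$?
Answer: $\frac{2669}{32383} \approx 0.08242$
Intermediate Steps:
$j = -2785$
$P = 196$ ($P = \left(-67\right) \left(-3\right) - 5 = 201 - 5 = 196$)
$F{\left(M \right)} = 2 M$
$\frac{F{\left(58 \right)} + j}{P - 32579} = \frac{2 \cdot 58 - 2785}{196 - 32579} = \frac{116 - 2785}{-32383} = \left(-2669\right) \left(- \frac{1}{32383}\right) = \frac{2669}{32383}$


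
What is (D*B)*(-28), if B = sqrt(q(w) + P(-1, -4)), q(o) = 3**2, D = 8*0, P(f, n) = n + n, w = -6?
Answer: 0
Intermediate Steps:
P(f, n) = 2*n
D = 0
q(o) = 9
B = 1 (B = sqrt(9 + 2*(-4)) = sqrt(9 - 8) = sqrt(1) = 1)
(D*B)*(-28) = (0*1)*(-28) = 0*(-28) = 0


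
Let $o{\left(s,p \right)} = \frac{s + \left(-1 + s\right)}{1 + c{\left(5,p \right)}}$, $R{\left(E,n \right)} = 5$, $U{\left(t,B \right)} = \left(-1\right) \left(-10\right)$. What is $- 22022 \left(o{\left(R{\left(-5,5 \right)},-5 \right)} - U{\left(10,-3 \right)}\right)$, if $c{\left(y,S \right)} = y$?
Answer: $187187$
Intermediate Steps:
$U{\left(t,B \right)} = 10$
$o{\left(s,p \right)} = - \frac{1}{6} + \frac{s}{3}$ ($o{\left(s,p \right)} = \frac{s + \left(-1 + s\right)}{1 + 5} = \frac{-1 + 2 s}{6} = \left(-1 + 2 s\right) \frac{1}{6} = - \frac{1}{6} + \frac{s}{3}$)
$- 22022 \left(o{\left(R{\left(-5,5 \right)},-5 \right)} - U{\left(10,-3 \right)}\right) = - 22022 \left(\left(- \frac{1}{6} + \frac{1}{3} \cdot 5\right) - 10\right) = - 22022 \left(\left(- \frac{1}{6} + \frac{5}{3}\right) - 10\right) = - 22022 \left(\frac{3}{2} - 10\right) = \left(-22022\right) \left(- \frac{17}{2}\right) = 187187$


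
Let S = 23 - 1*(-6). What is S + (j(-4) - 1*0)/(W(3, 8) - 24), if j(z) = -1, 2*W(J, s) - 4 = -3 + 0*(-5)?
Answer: 1365/47 ≈ 29.043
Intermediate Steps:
W(J, s) = 1/2 (W(J, s) = 2 + (-3 + 0*(-5))/2 = 2 + (-3 + 0)/2 = 2 + (1/2)*(-3) = 2 - 3/2 = 1/2)
S = 29 (S = 23 + 6 = 29)
S + (j(-4) - 1*0)/(W(3, 8) - 24) = 29 + (-1 - 1*0)/(1/2 - 24) = 29 + (-1 + 0)/(-47/2) = 29 - 2/47*(-1) = 29 + 2/47 = 1365/47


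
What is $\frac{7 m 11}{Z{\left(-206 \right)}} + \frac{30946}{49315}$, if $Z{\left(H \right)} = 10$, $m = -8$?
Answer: $- \frac{3006858}{49315} \approx -60.972$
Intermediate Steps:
$\frac{7 m 11}{Z{\left(-206 \right)}} + \frac{30946}{49315} = \frac{7 \left(-8\right) 11}{10} + \frac{30946}{49315} = \left(-56\right) 11 \cdot \frac{1}{10} + 30946 \cdot \frac{1}{49315} = \left(-616\right) \frac{1}{10} + \frac{30946}{49315} = - \frac{308}{5} + \frac{30946}{49315} = - \frac{3006858}{49315}$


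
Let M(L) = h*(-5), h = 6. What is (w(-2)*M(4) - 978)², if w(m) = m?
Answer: 842724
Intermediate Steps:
M(L) = -30 (M(L) = 6*(-5) = -30)
(w(-2)*M(4) - 978)² = (-2*(-30) - 978)² = (60 - 978)² = (-918)² = 842724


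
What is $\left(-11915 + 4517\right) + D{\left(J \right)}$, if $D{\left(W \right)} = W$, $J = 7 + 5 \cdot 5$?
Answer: $-7366$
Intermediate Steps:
$J = 32$ ($J = 7 + 25 = 32$)
$\left(-11915 + 4517\right) + D{\left(J \right)} = \left(-11915 + 4517\right) + 32 = -7398 + 32 = -7366$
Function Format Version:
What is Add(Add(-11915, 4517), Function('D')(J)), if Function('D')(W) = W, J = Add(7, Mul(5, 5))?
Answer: -7366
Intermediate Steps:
J = 32 (J = Add(7, 25) = 32)
Add(Add(-11915, 4517), Function('D')(J)) = Add(Add(-11915, 4517), 32) = Add(-7398, 32) = -7366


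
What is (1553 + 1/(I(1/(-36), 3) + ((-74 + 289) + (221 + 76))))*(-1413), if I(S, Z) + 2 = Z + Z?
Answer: -377435379/172 ≈ -2.1944e+6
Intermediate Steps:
I(S, Z) = -2 + 2*Z (I(S, Z) = -2 + (Z + Z) = -2 + 2*Z)
(1553 + 1/(I(1/(-36), 3) + ((-74 + 289) + (221 + 76))))*(-1413) = (1553 + 1/((-2 + 2*3) + ((-74 + 289) + (221 + 76))))*(-1413) = (1553 + 1/((-2 + 6) + (215 + 297)))*(-1413) = (1553 + 1/(4 + 512))*(-1413) = (1553 + 1/516)*(-1413) = (801349/516)*(-1413) = -377435379/172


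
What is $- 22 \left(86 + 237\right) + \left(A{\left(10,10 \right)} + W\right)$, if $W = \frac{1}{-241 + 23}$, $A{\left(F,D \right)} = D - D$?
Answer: $- \frac{1549109}{218} \approx -7106.0$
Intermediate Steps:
$A{\left(F,D \right)} = 0$
$W = - \frac{1}{218}$ ($W = \frac{1}{-218} = - \frac{1}{218} \approx -0.0045872$)
$- 22 \left(86 + 237\right) + \left(A{\left(10,10 \right)} + W\right) = - 22 \left(86 + 237\right) + \left(0 - \frac{1}{218}\right) = \left(-22\right) 323 - \frac{1}{218} = -7106 - \frac{1}{218} = - \frac{1549109}{218}$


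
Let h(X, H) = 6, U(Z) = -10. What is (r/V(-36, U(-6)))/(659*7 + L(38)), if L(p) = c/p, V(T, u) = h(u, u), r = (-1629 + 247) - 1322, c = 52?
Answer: -25688/263019 ≈ -0.097666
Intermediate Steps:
r = -2704 (r = -1382 - 1322 = -2704)
V(T, u) = 6
L(p) = 52/p
(r/V(-36, U(-6)))/(659*7 + L(38)) = (-2704/6)/(659*7 + 52/38) = (-2704*1/6)/(4613 + 52*(1/38)) = -1352/(3*(4613 + 26/19)) = -1352/(3*87673/19) = -1352/3*19/87673 = -25688/263019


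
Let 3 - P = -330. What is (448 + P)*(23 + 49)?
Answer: 56232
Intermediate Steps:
P = 333 (P = 3 - 1*(-330) = 3 + 330 = 333)
(448 + P)*(23 + 49) = (448 + 333)*(23 + 49) = 781*72 = 56232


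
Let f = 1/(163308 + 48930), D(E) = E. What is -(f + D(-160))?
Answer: 33958079/212238 ≈ 160.00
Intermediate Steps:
f = 1/212238 ≈ 4.7117e-6
-(f + D(-160)) = -(1/212238 - 160) = -1*(-33958079/212238) = 33958079/212238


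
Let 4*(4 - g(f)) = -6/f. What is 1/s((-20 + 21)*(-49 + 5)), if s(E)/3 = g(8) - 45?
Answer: -16/1959 ≈ -0.0081674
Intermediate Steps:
g(f) = 4 + 3/(2*f) (g(f) = 4 - (-3)/(2*f) = 4 + 3/(2*f))
s(E) = -1959/16 (s(E) = 3*((4 + (3/2)/8) - 45) = 3*((4 + (3/2)*(⅛)) - 45) = 3*((4 + 3/16) - 45) = 3*(67/16 - 45) = 3*(-653/16) = -1959/16)
1/s((-20 + 21)*(-49 + 5)) = 1/(-1959/16) = -16/1959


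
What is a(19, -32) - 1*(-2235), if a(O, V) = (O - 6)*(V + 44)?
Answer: 2391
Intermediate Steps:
a(O, V) = (-6 + O)*(44 + V)
a(19, -32) - 1*(-2235) = (-264 - 6*(-32) + 44*19 + 19*(-32)) - 1*(-2235) = (-264 + 192 + 836 - 608) + 2235 = 156 + 2235 = 2391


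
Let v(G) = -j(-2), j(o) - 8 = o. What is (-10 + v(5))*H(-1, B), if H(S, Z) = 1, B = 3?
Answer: -16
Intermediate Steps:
j(o) = 8 + o
v(G) = -6 (v(G) = -(8 - 2) = -1*6 = -6)
(-10 + v(5))*H(-1, B) = (-10 - 6)*1 = -16*1 = -16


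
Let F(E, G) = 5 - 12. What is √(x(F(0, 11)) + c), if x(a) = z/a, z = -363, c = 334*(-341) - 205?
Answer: I*√5588310/7 ≈ 337.71*I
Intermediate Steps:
F(E, G) = -7
c = -114099 (c = -113894 - 205 = -114099)
x(a) = -363/a
√(x(F(0, 11)) + c) = √(-363/(-7) - 114099) = √(-363*(-⅐) - 114099) = √(363/7 - 114099) = √(-798330/7) = I*√5588310/7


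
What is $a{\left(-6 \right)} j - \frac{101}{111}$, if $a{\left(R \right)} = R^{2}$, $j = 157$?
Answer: $\frac{627271}{111} \approx 5651.1$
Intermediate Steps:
$a{\left(-6 \right)} j - \frac{101}{111} = \left(-6\right)^{2} \cdot 157 - \frac{101}{111} = 36 \cdot 157 - \frac{101}{111} = 5652 - \frac{101}{111} = \frac{627271}{111}$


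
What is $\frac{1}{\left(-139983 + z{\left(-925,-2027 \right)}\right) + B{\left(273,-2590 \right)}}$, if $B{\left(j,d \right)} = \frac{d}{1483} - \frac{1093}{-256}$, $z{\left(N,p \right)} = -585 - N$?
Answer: $- \frac{379648}{53014227785} \approx -7.1612 \cdot 10^{-6}$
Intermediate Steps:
$B{\left(j,d \right)} = \frac{1093}{256} + \frac{d}{1483}$ ($B{\left(j,d \right)} = d \frac{1}{1483} - - \frac{1093}{256} = \frac{d}{1483} + \frac{1093}{256} = \frac{1093}{256} + \frac{d}{1483}$)
$\frac{1}{\left(-139983 + z{\left(-925,-2027 \right)}\right) + B{\left(273,-2590 \right)}} = \frac{1}{\left(-139983 - -340\right) + \left(\frac{1093}{256} + \frac{1}{1483} \left(-2590\right)\right)} = \frac{1}{\left(-139983 + \left(-585 + 925\right)\right) + \left(\frac{1093}{256} - \frac{2590}{1483}\right)} = \frac{1}{\left(-139983 + 340\right) + \frac{957879}{379648}} = \frac{1}{-139643 + \frac{957879}{379648}} = \frac{1}{- \frac{53014227785}{379648}} = - \frac{379648}{53014227785}$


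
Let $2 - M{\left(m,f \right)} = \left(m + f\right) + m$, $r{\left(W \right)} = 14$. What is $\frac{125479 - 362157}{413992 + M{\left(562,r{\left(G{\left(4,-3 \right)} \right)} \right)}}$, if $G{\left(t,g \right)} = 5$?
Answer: $- \frac{118339}{206428} \approx -0.57327$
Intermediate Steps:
$M{\left(m,f \right)} = 2 - f - 2 m$ ($M{\left(m,f \right)} = 2 - \left(\left(m + f\right) + m\right) = 2 - \left(\left(f + m\right) + m\right) = 2 - \left(f + 2 m\right) = 2 - f - 2 m$)
$\frac{125479 - 362157}{413992 + M{\left(562,r{\left(G{\left(4,-3 \right)} \right)} \right)}} = \frac{125479 - 362157}{413992 - 1136} = - \frac{236678}{413992 - 1136} = - \frac{236678}{412856} = \left(-236678\right) \frac{1}{412856} = - \frac{118339}{206428}$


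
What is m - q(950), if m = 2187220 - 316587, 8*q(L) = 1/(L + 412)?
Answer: 20382417167/10896 ≈ 1.8706e+6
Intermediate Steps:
q(L) = 1/(8*(412 + L)) (q(L) = 1/(8*(L + 412)) = 1/(8*(412 + L)))
m = 1870633
m - q(950) = 1870633 - 1/(8*(412 + 950)) = 1870633 - 1/(8*1362) = 1870633 - 1*1/10896 = 1870633 - 1/10896 = 20382417167/10896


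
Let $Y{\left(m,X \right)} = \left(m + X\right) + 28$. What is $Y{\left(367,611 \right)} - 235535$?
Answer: $-234529$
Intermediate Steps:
$Y{\left(m,X \right)} = 28 + X + m$ ($Y{\left(m,X \right)} = \left(X + m\right) + 28 = 28 + X + m$)
$Y{\left(367,611 \right)} - 235535 = \left(28 + 611 + 367\right) - 235535 = 1006 - 235535 = -234529$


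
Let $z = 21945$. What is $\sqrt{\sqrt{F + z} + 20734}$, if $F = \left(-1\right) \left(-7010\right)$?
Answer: $\sqrt{20734 + \sqrt{28955}} \approx 144.58$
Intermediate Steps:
$F = 7010$
$\sqrt{\sqrt{F + z} + 20734} = \sqrt{\sqrt{7010 + 21945} + 20734} = \sqrt{\sqrt{28955} + 20734} = \sqrt{20734 + \sqrt{28955}}$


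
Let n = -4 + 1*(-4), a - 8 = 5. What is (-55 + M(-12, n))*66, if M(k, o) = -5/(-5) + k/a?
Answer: -47124/13 ≈ -3624.9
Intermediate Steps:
a = 13 (a = 8 + 5 = 13)
n = -8 (n = -4 - 4 = -8)
M(k, o) = 1 + k/13 (M(k, o) = -5/(-5) + k/13 = -5*(-⅕) + k*(1/13) = 1 + k/13)
(-55 + M(-12, n))*66 = (-55 + (1 + (1/13)*(-12)))*66 = (-55 + (1 - 12/13))*66 = (-55 + 1/13)*66 = -714/13*66 = -47124/13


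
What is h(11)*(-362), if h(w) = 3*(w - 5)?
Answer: -6516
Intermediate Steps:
h(w) = -15 + 3*w (h(w) = 3*(-5 + w) = -15 + 3*w)
h(11)*(-362) = (-15 + 3*11)*(-362) = (-15 + 33)*(-362) = 18*(-362) = -6516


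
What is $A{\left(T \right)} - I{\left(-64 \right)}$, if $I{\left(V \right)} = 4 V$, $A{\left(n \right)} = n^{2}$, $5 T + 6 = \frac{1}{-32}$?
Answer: $\frac{6590849}{25600} \approx 257.46$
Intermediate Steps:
$T = - \frac{193}{160}$ ($T = - \frac{6}{5} + \frac{1}{5 \left(-32\right)} = - \frac{6}{5} + \frac{1}{5} \left(- \frac{1}{32}\right) = - \frac{6}{5} - \frac{1}{160} = - \frac{193}{160} \approx -1.2062$)
$A{\left(T \right)} - I{\left(-64 \right)} = \left(- \frac{193}{160}\right)^{2} - 4 \left(-64\right) = \frac{37249}{25600} - -256 = \frac{37249}{25600} + 256 = \frac{6590849}{25600}$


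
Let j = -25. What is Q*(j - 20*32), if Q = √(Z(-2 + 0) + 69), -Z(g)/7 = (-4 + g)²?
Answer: -665*I*√183 ≈ -8996.0*I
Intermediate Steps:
Z(g) = -7*(-4 + g)²
Q = I*√183 (Q = √(-7*(-4 + (-2 + 0))² + 69) = √(-7*(-4 - 2)² + 69) = √(-7*(-6)² + 69) = √(-7*36 + 69) = √(-252 + 69) = √(-183) = I*√183 ≈ 13.528*I)
Q*(j - 20*32) = (I*√183)*(-25 - 20*32) = (I*√183)*(-25 - 640) = (I*√183)*(-665) = -665*I*√183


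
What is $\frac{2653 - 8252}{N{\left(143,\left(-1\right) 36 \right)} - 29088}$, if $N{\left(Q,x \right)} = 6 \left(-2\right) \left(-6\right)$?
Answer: $\frac{5599}{29016} \approx 0.19296$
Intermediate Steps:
$N{\left(Q,x \right)} = 72$ ($N{\left(Q,x \right)} = \left(-12\right) \left(-6\right) = 72$)
$\frac{2653 - 8252}{N{\left(143,\left(-1\right) 36 \right)} - 29088} = \frac{2653 - 8252}{72 - 29088} = - \frac{5599}{-29016} = \left(-5599\right) \left(- \frac{1}{29016}\right) = \frac{5599}{29016}$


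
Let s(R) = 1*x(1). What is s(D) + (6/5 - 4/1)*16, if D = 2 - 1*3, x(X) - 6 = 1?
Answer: -189/5 ≈ -37.800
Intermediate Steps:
x(X) = 7 (x(X) = 6 + 1 = 7)
D = -1 (D = 2 - 3 = -1)
s(R) = 7 (s(R) = 1*7 = 7)
s(D) + (6/5 - 4/1)*16 = 7 + (6/5 - 4/1)*16 = 7 + (6*(⅕) - 4*1)*16 = 7 + (6/5 - 4)*16 = 7 - 14/5*16 = 7 - 224/5 = -189/5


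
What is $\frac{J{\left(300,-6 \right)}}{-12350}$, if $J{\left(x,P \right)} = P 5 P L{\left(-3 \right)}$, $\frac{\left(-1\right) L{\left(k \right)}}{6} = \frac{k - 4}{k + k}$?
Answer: $\frac{126}{1235} \approx 0.10202$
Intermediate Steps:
$L{\left(k \right)} = - \frac{3 \left(-4 + k\right)}{k}$ ($L{\left(k \right)} = - 6 \frac{k - 4}{k + k} = - 6 \frac{-4 + k}{2 k} = - \frac{3 \left(-4 + k\right)}{k}$)
$J{\left(x,P \right)} = - 35 P^{2}$ ($J{\left(x,P \right)} = P 5 P \left(-3 + \frac{12}{-3}\right) = 5 P^{2} \left(-3 + 12 \left(- \frac{1}{3}\right)\right) = 5 P^{2} \left(-3 - 4\right) = 5 P^{2} \left(-7\right) = - 35 P^{2}$)
$\frac{J{\left(300,-6 \right)}}{-12350} = \frac{\left(-35\right) \left(-6\right)^{2}}{-12350} = \left(-35\right) 36 \left(- \frac{1}{12350}\right) = \left(-1260\right) \left(- \frac{1}{12350}\right) = \frac{126}{1235}$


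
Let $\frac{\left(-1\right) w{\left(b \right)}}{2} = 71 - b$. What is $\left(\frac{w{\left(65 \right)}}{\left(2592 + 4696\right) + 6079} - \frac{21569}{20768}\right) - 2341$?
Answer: $- \frac{650163870935}{277605856} \approx -2342.0$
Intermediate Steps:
$w{\left(b \right)} = -142 + 2 b$ ($w{\left(b \right)} = - 2 \left(71 - b\right) = -142 + 2 b$)
$\left(\frac{w{\left(65 \right)}}{\left(2592 + 4696\right) + 6079} - \frac{21569}{20768}\right) - 2341 = \left(\frac{-142 + 2 \cdot 65}{\left(2592 + 4696\right) + 6079} - \frac{21569}{20768}\right) - 2341 = \left(\frac{-142 + 130}{7288 + 6079} - \frac{21569}{20768}\right) - 2341 = \left(- \frac{12}{13367} - \frac{21569}{20768}\right) - 2341 = - \frac{288562039}{277605856} - 2341 = - \frac{650163870935}{277605856}$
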